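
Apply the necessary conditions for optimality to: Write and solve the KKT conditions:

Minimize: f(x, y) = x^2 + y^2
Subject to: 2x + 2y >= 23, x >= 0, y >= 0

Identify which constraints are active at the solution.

KKT conditions for min x^2 + y^2 s.t. 2x + 2y >= 23, x >= 0, y >= 0:
Stationarity: 2x = mu*2 + mu_x, 2y = mu*2 + mu_y, with mu, mu_x, mu_y >= 0
Complementary slackness: mu*(2x + 2y - 23) = 0, mu_x*x = 0, mu_y*y = 0
(0, 0) is infeasible (2*0 + 2*0 < 23), so if mu = 0 stationarity would force x = mu_x/2 >= 0, y = mu_y/2 >= 0 with mu_x*x = mu_y*y = 0, i.e. x = y = 0: contradiction. Hence mu > 0 and 2x + 2y = 23 is active.
Try x > 0, y > 0 (so mu_x = mu_y = 0): x = 2*mu/2, y = 2*mu/2
Substitute: 2*(2*mu/2) + 2*(2*mu/2) = 23
  mu*8/2 = 23 => mu = 23/4
x* = 23/4 > 0, y* = 23/4 > 0, consistent with mu_x = mu_y = 0.
f is convex and the constraints are linear, so this KKT point is the global minimum.
f* = 529/8
Active constraints: 2x + 2y >= 23 (holds with equality, mu = 23/4 > 0); x >= 0 and y >= 0 are inactive (mu_x = mu_y = 0).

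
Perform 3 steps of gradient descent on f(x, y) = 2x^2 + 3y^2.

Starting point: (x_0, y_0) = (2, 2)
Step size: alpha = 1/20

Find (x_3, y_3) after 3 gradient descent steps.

f(x,y) = 2x^2 + 3y^2
grad_x = 4x + 0y, grad_y = 6y + 0x
Step 1: grad = (8, 12), (8/5, 7/5)
Step 2: grad = (32/5, 42/5), (32/25, 49/50)
Step 3: grad = (128/25, 147/25), (128/125, 343/500)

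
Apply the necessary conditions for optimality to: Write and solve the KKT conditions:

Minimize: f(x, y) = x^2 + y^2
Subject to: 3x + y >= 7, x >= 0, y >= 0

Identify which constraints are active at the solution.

KKT conditions for min x^2 + y^2 s.t. 3x + 1y >= 7, x >= 0, y >= 0:
Stationarity: 2x = mu*3 + mu_x, 2y = mu*1 + mu_y, with mu, mu_x, mu_y >= 0
Complementary slackness: mu*(3x + y - 7) = 0, mu_x*x = 0, mu_y*y = 0
(0, 0) is infeasible (3*0 + 1*0 < 7), so if mu = 0 stationarity would force x = mu_x/2 >= 0, y = mu_y/2 >= 0 with mu_x*x = mu_y*y = 0, i.e. x = y = 0: contradiction. Hence mu > 0 and 3x + y = 7 is active.
Try x > 0, y > 0 (so mu_x = mu_y = 0): x = 3*mu/2, y = 1*mu/2
Substitute: 3*(3*mu/2) + 1*(1*mu/2) = 7
  mu*10/2 = 7 => mu = 7/5
x* = 21/10 > 0, y* = 7/10 > 0, consistent with mu_x = mu_y = 0.
f is convex and the constraints are linear, so this KKT point is the global minimum.
f* = 49/10
Active constraints: 3x + y >= 7 (holds with equality, mu = 7/5 > 0); x >= 0 and y >= 0 are inactive (mu_x = mu_y = 0).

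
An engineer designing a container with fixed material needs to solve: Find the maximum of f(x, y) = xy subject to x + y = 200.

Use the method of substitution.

Substitute y = 200 - x into f(x,y) = xy:
g(x) = x(200 - x) = 200x - x^2
g'(x) = 200 - 2x = 0  =>  x = 100
y = 200 - 100 = 100
Maximum value = 100 * 100 = 10000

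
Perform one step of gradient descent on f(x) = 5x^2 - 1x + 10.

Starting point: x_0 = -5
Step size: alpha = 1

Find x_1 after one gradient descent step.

f(x) = 5x^2 - 1x + 10
f'(x) = 10x - 1
f'(-5) = 10*-5 + (-1) = -51
x_1 = x_0 - alpha * f'(x_0) = -5 - 1 * -51 = 46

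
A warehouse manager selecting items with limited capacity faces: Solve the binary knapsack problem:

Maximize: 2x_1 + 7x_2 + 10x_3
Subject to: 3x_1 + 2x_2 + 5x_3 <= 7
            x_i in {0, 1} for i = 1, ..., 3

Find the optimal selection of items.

Items: item 1 (v=2, w=3), item 2 (v=7, w=2), item 3 (v=10, w=5)
Capacity: 7
Checking all 8 subsets (w = total weight, v = total value):
  {}: w = 0, v = 0
  {1}: w = 3, v = 2
  {2}: w = 2, v = 7
  {3}: w = 5, v = 10
  {1, 2}: w = 5, v = 9
  {1, 3}: w = 8 > 7, infeasible
  {2, 3}: w = 7, v = 17
  {1, 2, 3}: w = 10 > 7, infeasible
Best feasible subset: items [2, 3]
Total weight: 7 <= 7, total value: 17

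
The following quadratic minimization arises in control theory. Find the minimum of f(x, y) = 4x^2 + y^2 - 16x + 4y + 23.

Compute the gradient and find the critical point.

f(x,y) = 4x^2 + y^2 - 16x + 4y + 23
df/dx = 8x + (-16) = 0  =>  x = 2
df/dy = 2y + (4) = 0  =>  y = -2
f(2, -2) = 4*(2)^2 + 1*(-2)^2 + -16*(2) + 4*(-2) + 23 = 3
Hessian is diagonal with entries 8, 2 > 0, so this is a minimum.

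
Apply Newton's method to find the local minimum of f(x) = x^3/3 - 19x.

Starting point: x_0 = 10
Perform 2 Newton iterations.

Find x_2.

f(x) = x^3/3 - 19x
f'(x) = x^2 - 19, f''(x) = 2x
Newton update: x_{n+1} = x_n - (x_n^2 - 19)/(2*x_n)
Step 1: x_0 = 10, f'=81, f''=20, x_1 = 119/20
Step 2: x_1 = 119/20, f'=6561/400, f''=119/10, x_2 = 21761/4760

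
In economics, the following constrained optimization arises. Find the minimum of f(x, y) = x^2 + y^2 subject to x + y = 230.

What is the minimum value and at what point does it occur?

Substitute y = 230 - x into f(x,y) = x^2 + y^2:
g(x) = x^2 + (230 - x)^2 = 2x^2 - 460x + 52900
g'(x) = 4x - 460 = 0  =>  x = 115
y = 230 - 115 = 115
Minimum value = 115^2 + 115^2 = 26450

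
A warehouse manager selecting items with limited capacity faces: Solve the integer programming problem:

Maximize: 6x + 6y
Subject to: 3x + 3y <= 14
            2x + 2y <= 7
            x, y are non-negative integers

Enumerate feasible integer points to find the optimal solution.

Constraint 1: 3x + 3y <= 14
Constraint 2: 2x + 2y <= 7
Feasible x range (need y >= 0): 0 <= x <= min(14/3, 7/2) => x in {0, ..., 3}.
Enumerate feasible integer points row by row (the coefficient of y is 6 > 0, so for each x the largest feasible y gives the best value):
  x = 0: y <= min((14 - 3*0)/3, (7 - 2*0)/2) => y in {0, ..., 3}; best 6*0 + 6*3 = 18
  x = 1: y <= min((14 - 3*1)/3, (7 - 2*1)/2) => y in {0, ..., 2}; best 6*1 + 6*2 = 18
  x = 2: y <= min((14 - 3*2)/3, (7 - 2*2)/2) => y in {0, ..., 1}; best 6*2 + 6*1 = 18
  x = 3: y <= min((14 - 3*3)/3, (7 - 2*3)/2) => y in {0}; best 6*3 + 6*0 = 18
The maximum 6x + 6y = 18 is achieved at x = 0, y = 3.
(The same value 18 is also attained at (1, 2), (2, 1), (3, 0).)
Check: 3*0 + 3*3 = 9 <= 14 and 2*0 + 2*3 = 6 <= 7.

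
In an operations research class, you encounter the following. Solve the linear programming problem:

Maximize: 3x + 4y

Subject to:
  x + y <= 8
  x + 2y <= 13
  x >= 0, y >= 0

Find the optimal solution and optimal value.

Feasible vertices: (0, 0), (0, 13/2), (3, 5), (8, 0)
Objective 3x + 4y at each:
  (0, 0): 0
  (0, 13/2): 26
  (3, 5): 29
  (8, 0): 24
Maximum is 29 at (3, 5).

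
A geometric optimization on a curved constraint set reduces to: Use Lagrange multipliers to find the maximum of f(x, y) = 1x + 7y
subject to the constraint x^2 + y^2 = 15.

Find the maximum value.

Set up Lagrange conditions: grad f = lambda * grad g
  1 = 2*lambda*x
  7 = 2*lambda*y
From these: x/y = 1/7, so x = 1t, y = 7t for some t.
Substitute into constraint: (1t)^2 + (7t)^2 = 15
  t^2 * 50 = 15
  t = sqrt(15/50)
Maximum = 1*x + 7*y = (1^2 + 7^2)*t = 50 * sqrt(15/50) = sqrt(750)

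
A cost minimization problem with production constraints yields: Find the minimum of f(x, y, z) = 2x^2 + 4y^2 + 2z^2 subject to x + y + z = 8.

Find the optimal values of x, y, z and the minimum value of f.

Using Lagrange multipliers on f = 2x^2 + 4y^2 + 2z^2 with constraint x + y + z = 8:
Conditions: 2*2*x = lambda, 2*4*y = lambda, 2*2*z = lambda
So x = lambda/4, y = lambda/8, z = lambda/4
Substituting into constraint: lambda * (5/8) = 8
lambda = 64/5
x = 16/5, y = 8/5, z = 16/5
Minimum value = 256/5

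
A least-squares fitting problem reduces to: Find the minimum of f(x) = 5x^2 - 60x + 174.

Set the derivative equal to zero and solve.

f(x) = 5x^2 - 60x + 174
f'(x) = 10x + (-60) = 0
x = 60/10 = 6
f(6) = -6
Since f''(x) = 10 > 0, this is a minimum.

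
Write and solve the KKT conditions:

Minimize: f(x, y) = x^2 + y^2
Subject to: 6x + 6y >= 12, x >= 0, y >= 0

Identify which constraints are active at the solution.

KKT conditions for min x^2 + y^2 s.t. 6x + 6y >= 12, x >= 0, y >= 0:
Stationarity: 2x = mu*6 + mu_x, 2y = mu*6 + mu_y, with mu, mu_x, mu_y >= 0
Complementary slackness: mu*(6x + 6y - 12) = 0, mu_x*x = 0, mu_y*y = 0
(0, 0) is infeasible (6*0 + 6*0 < 12), so if mu = 0 stationarity would force x = mu_x/2 >= 0, y = mu_y/2 >= 0 with mu_x*x = mu_y*y = 0, i.e. x = y = 0: contradiction. Hence mu > 0 and 6x + 6y = 12 is active.
Try x > 0, y > 0 (so mu_x = mu_y = 0): x = 6*mu/2, y = 6*mu/2
Substitute: 6*(6*mu/2) + 6*(6*mu/2) = 12
  mu*72/2 = 12 => mu = 1/3
x* = 1 > 0, y* = 1 > 0, consistent with mu_x = mu_y = 0.
f is convex and the constraints are linear, so this KKT point is the global minimum.
f* = 2
Active constraints: 6x + 6y >= 12 (holds with equality, mu = 1/3 > 0); x >= 0 and y >= 0 are inactive (mu_x = mu_y = 0).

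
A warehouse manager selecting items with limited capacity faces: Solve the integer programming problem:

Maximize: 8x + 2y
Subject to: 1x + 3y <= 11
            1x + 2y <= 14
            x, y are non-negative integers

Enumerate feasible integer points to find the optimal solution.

Constraint 1: 1x + 3y <= 11
Constraint 2: 1x + 2y <= 14
Feasible x range (need y >= 0): 0 <= x <= min(11/1, 14/1) => x in {0, ..., 11}.
Enumerate feasible integer points row by row (the coefficient of y is 2 > 0, so for each x the largest feasible y gives the best value):
  x = 0: y <= min((11 - 1*0)/3, (14 - 1*0)/2) => y in {0, ..., 3}; best 8*0 + 2*3 = 6
  x = 1: y <= min((11 - 1*1)/3, (14 - 1*1)/2) => y in {0, ..., 3}; best 8*1 + 2*3 = 14
  x = 2: y <= min((11 - 1*2)/3, (14 - 1*2)/2) => y in {0, ..., 3}; best 8*2 + 2*3 = 22
  x = 3: y <= min((11 - 1*3)/3, (14 - 1*3)/2) => y in {0, ..., 2}; best 8*3 + 2*2 = 28
  x = 4: y <= min((11 - 1*4)/3, (14 - 1*4)/2) => y in {0, ..., 2}; best 8*4 + 2*2 = 36
  x = 5: y <= min((11 - 1*5)/3, (14 - 1*5)/2) => y in {0, ..., 2}; best 8*5 + 2*2 = 44
  x = 6: y <= min((11 - 1*6)/3, (14 - 1*6)/2) => y in {0, ..., 1}; best 8*6 + 2*1 = 50
  x = 7: y <= min((11 - 1*7)/3, (14 - 1*7)/2) => y in {0, ..., 1}; best 8*7 + 2*1 = 58
  x = 8: y <= min((11 - 1*8)/3, (14 - 1*8)/2) => y in {0, ..., 1}; best 8*8 + 2*1 = 66
  x = 9: y <= min((11 - 1*9)/3, (14 - 1*9)/2) => y in {0}; best 8*9 + 2*0 = 72
  x = 10: y <= min((11 - 1*10)/3, (14 - 1*10)/2) => y in {0}; best 8*10 + 2*0 = 80
  x = 11: y <= min((11 - 1*11)/3, (14 - 1*11)/2) => y in {0}; best 8*11 + 2*0 = 88
The maximum 8x + 2y = 88 is achieved at x = 11, y = 0.
Check: 1*11 + 3*0 = 11 <= 11 and 1*11 + 2*0 = 11 <= 14.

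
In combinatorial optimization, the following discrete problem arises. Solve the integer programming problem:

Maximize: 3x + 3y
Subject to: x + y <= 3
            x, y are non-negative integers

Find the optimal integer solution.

Objective: 3x + 3y, constraint: x + y <= 3
Coefficient of x is 3 >= coefficient of y is 3, so allocate the entire budget to x.
Optimal: x = 3, y = 0, value = 9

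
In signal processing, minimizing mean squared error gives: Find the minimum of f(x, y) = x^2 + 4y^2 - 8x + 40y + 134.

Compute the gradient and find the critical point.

f(x,y) = x^2 + 4y^2 - 8x + 40y + 134
df/dx = 2x + (-8) = 0  =>  x = 4
df/dy = 8y + (40) = 0  =>  y = -5
f(4, -5) = 1*(4)^2 + 4*(-5)^2 + -8*(4) + 40*(-5) + 134 = 18
Hessian is diagonal with entries 2, 8 > 0, so this is a minimum.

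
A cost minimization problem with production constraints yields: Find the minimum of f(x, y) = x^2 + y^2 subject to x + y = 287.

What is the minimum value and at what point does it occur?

Substitute y = 287 - x into f(x,y) = x^2 + y^2:
g(x) = x^2 + (287 - x)^2 = 2x^2 - 574x + 82369
g'(x) = 4x - 574 = 0  =>  x = 287/2
y = 287 - 287/2 = 287/2
Minimum value = (287/2)^2 + (287/2)^2 = 82369/2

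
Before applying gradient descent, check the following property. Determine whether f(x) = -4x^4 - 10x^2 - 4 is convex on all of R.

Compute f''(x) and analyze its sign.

f(x) = -4x^4 - 10x^2 - 4
f'(x) = -16x^3 + -20x
f''(x) = -48x^2 + -20
f''(x) = -48x^2 + -20 <= -20 < 0 for all x
Therefore, f is concave on R.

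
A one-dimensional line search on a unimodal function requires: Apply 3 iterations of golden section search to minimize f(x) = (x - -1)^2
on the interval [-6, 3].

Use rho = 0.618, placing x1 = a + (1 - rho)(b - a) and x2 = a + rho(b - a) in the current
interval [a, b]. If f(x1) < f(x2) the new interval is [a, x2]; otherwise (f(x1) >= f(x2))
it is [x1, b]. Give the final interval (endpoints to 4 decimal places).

Golden section search for min of f(x) = (x - -1)^2 on [-6, 3].
Each step: x1 = a + (1 - rho)(b - a), x2 = a + rho(b - a); if f(x1) < f(x2) keep [a, x2], otherwise keep [x1, b].
Step 1: [-6.0000, 3.0000], x1=-2.5620 (f=2.4398), x2=-0.4380 (f=0.3158); f(x1) > f(x2) => keep [-2.5620, 3.0000]
Step 2: [-2.5620, 3.0000], x1=-0.4373 (f=0.3166), x2=0.8753 (f=3.5168); f(x1) < f(x2) => keep [-2.5620, 0.8753]
Step 3: [-2.5620, 0.8753], x1=-1.2489 (f=0.0620), x2=-0.4377 (f=0.3161); f(x1) < f(x2) => keep [-2.5620, -0.4377]
Final interval: [-2.5620, -0.4377]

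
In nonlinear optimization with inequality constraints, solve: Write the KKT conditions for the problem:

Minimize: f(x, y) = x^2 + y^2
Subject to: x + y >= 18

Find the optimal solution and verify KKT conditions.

KKT conditions for min x^2 + y^2 s.t. x + y >= 18:
Stationarity: 2x = mu, 2y = mu
So x = y = mu/2.
Complementary slackness: mu*(x + y - 18) = 0
Primal feasibility: x + y >= 18; dual feasibility: mu >= 0
If mu = 0 then x = y = 0, but 0 + 0 < 18 is infeasible, so the constraint is active.
Constraint active: x + y = 2*(mu/2) = 18 => mu = 18
x = y = 9, f = 162
Verify: stationarity 2*9 = 18 = mu; primal 9 + 9 = 18 >= 18; dual mu = 18 >= 0; complementary slackness 18*(18 - 18) = 0. All KKT conditions hold.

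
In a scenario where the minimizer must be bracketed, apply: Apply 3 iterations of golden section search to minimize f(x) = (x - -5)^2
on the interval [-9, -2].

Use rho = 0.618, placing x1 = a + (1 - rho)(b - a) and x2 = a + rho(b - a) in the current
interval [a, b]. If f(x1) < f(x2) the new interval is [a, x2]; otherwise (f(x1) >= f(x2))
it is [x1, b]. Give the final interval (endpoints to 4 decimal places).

Golden section search for min of f(x) = (x - -5)^2 on [-9, -2].
Each step: x1 = a + (1 - rho)(b - a), x2 = a + rho(b - a); if f(x1) < f(x2) keep [a, x2], otherwise keep [x1, b].
Step 1: [-9.0000, -2.0000], x1=-6.3260 (f=1.7583), x2=-4.6740 (f=0.1063); f(x1) > f(x2) => keep [-6.3260, -2.0000]
Step 2: [-6.3260, -2.0000], x1=-4.6735 (f=0.1066), x2=-3.6525 (f=1.8157); f(x1) < f(x2) => keep [-6.3260, -3.6525]
Step 3: [-6.3260, -3.6525], x1=-5.3047 (f=0.0929), x2=-4.6738 (f=0.1064); f(x1) < f(x2) => keep [-6.3260, -4.6738]
Final interval: [-6.3260, -4.6738]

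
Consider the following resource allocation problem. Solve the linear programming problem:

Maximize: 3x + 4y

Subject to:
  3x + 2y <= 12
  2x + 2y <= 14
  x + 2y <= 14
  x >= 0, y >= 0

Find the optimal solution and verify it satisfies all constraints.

Feasible vertices: (0, 0), (0, 6), (4, 0)
Objective 3x + 4y at each vertex:
  (0, 0): 0
  (0, 6): 24
  (4, 0): 12
Maximum is 24 at (0, 6).
Verify constraints at (x, y) = (0, 6):
  3*0 + 2*6 = 12 <= 12 (active)
  2*0 + 2*6 = 12 <= 14
  1*0 + 2*6 = 12 <= 14
  x = 0 >= 0, y = 6 >= 0. All constraints satisfied.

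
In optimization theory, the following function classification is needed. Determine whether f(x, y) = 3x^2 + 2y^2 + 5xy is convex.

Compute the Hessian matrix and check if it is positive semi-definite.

f(x,y) = 3x^2 + 2y^2 + 5xy
Hessian H = [[6, 5], [5, 4]]
trace(H) = 10, det(H) = -1
Eigenvalues: (10 +/- sqrt(104)) / 2 = 10.1, -0.09902
Since not both eigenvalues positive, f is neither convex nor concave.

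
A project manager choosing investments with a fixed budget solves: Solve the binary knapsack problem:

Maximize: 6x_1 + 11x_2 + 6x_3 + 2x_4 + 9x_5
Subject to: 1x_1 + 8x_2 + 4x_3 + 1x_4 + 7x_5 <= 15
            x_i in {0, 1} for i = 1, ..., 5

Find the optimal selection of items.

Items: item 1 (v=6, w=1), item 2 (v=11, w=8), item 3 (v=6, w=4), item 4 (v=2, w=1), item 5 (v=9, w=7)
Capacity: 15
Checking all 32 subsets (w = total weight, v = total value):
  {}: w = 0, v = 0
  {1}: w = 1, v = 6
  {2}: w = 8, v = 11
  {3}: w = 4, v = 6
  {4}: w = 1, v = 2
  {5}: w = 7, v = 9
  {1, 2}: w = 9, v = 17
  {1, 3}: w = 5, v = 12
  {1, 4}: w = 2, v = 8
  {1, 5}: w = 8, v = 15
  {2, 3}: w = 12, v = 17
  {2, 4}: w = 9, v = 13
  {2, 5}: w = 15, v = 20
  {3, 4}: w = 5, v = 8
  {3, 5}: w = 11, v = 15
  {4, 5}: w = 8, v = 11
  {1, 2, 3}: w = 13, v = 23
  {1, 2, 4}: w = 10, v = 19
  {1, 2, 5}: w = 16 > 15, infeasible
  {1, 3, 4}: w = 6, v = 14
  {1, 3, 5}: w = 12, v = 21
  {1, 4, 5}: w = 9, v = 17
  {2, 3, 4}: w = 13, v = 19
  {2, 3, 5}: w = 19 > 15, infeasible
  {2, 4, 5}: w = 16 > 15, infeasible
  {3, 4, 5}: w = 12, v = 17
  {1, 2, 3, 4}: w = 14, v = 25
  {1, 2, 3, 5}: w = 20 > 15, infeasible
  {1, 2, 4, 5}: w = 17 > 15, infeasible
  {1, 3, 4, 5}: w = 13, v = 23
  {2, 3, 4, 5}: w = 20 > 15, infeasible
  {1, 2, 3, 4, 5}: w = 21 > 15, infeasible
Best feasible subset: items [1, 2, 3, 4]
Total weight: 14 <= 15, total value: 25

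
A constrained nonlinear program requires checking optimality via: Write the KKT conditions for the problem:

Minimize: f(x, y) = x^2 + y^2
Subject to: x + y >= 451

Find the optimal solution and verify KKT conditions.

KKT conditions for min x^2 + y^2 s.t. x + y >= 451:
Stationarity: 2x = mu, 2y = mu
So x = y = mu/2.
Complementary slackness: mu*(x + y - 451) = 0
Primal feasibility: x + y >= 451; dual feasibility: mu >= 0
If mu = 0 then x = y = 0, but 0 + 0 < 451 is infeasible, so the constraint is active.
Constraint active: x + y = 2*(mu/2) = 451 => mu = 451
x = y = 451/2, f = 203401/2
Verify: stationarity 2*(451/2) = 451 = mu; primal 451/2 + 451/2 = 451 >= 451; dual mu = 451 >= 0; complementary slackness 451*(451 - 451) = 0. All KKT conditions hold.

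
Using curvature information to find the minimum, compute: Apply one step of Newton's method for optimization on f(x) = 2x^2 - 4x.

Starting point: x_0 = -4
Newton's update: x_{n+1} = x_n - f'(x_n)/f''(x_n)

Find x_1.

f(x) = 2x^2 - 4x
f'(x) = 4x + (-4), f''(x) = 4
Newton step: x_1 = x_0 - f'(x_0)/f''(x_0)
f'(-4) = -20
x_1 = -4 - -20/4 = 1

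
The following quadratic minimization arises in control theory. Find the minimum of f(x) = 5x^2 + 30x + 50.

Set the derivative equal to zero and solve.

f(x) = 5x^2 + 30x + 50
f'(x) = 10x + (30) = 0
x = -30/10 = -3
f(-3) = 5
Since f''(x) = 10 > 0, this is a minimum.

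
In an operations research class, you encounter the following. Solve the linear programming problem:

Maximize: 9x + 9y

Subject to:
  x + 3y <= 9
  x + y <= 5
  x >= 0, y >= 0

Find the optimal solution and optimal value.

Feasible vertices: (0, 0), (0, 3), (3, 2), (5, 0)
Objective 9x + 9y at each:
  (0, 0): 0
  (0, 3): 27
  (3, 2): 45
  (5, 0): 45
Maximum is 45 at (3, 2).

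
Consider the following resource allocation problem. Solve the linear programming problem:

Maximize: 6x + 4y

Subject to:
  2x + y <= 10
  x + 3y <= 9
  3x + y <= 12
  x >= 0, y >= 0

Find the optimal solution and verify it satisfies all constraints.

Feasible vertices: (0, 0), (0, 3), (27/8, 15/8), (4, 0)
Objective 6x + 4y at each vertex:
  (0, 0): 0
  (0, 3): 12
  (27/8, 15/8): 111/4
  (4, 0): 24
Maximum is 111/4 at (27/8, 15/8).
Verify constraints at (x, y) = (27/8, 15/8):
  2*(27/8) + 1*(15/8) = 69/8 <= 10
  1*(27/8) + 3*(15/8) = 9 <= 9 (active)
  3*(27/8) + 1*(15/8) = 12 <= 12 (active)
  x = 27/8 >= 0, y = 15/8 >= 0. All constraints satisfied.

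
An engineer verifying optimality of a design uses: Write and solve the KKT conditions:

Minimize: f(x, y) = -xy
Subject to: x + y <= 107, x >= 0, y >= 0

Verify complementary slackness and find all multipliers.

Problem: min -xy s.t. x + y <= 107 (multiplier lambda), x >= 0 (mu_x), y >= 0 (mu_y)
KKT stationarity: -y + lambda - mu_x = 0, -x + lambda - mu_y = 0, with lambda, mu_x, mu_y >= 0
Complementary slackness: lambda*(x + y - 107) = 0, mu_x*x = 0, mu_y*y = 0
If lambda = 0: y = -mu_x <= 0 and x = -mu_y <= 0 force x = y = 0 with f = 0; but x = y = 107/2 is feasible with f = -11449/4 < 0, so this is not the minimum. Hence lambda > 0 and x + y = 107.
Try x > 0, y > 0 (so mu_x = mu_y = 0): y = lambda, x = lambda => x = y = lambda
x + y = 107 => 2*lambda = 107 => lambda = 107/2
x* = y* = 107/2 > 0, consistent with mu_x = mu_y = 0.
(Any feasible point with x = 0 or y = 0 has f = 0 > -11449/4, so the minimum is not on those boundaries.)
min(-xy) = -11449/4 (i.e. max xy = 11449/4)
Multipliers: lambda = 107/2, mu_x = 0, mu_y = 0
Complementary slackness: lambda*(x + y - 107) = 107/2*(107/2 + 107/2 - 107) = 0, mu_x*x = 0*107/2 = 0, mu_y*y = 0*107/2 = 0. Satisfied.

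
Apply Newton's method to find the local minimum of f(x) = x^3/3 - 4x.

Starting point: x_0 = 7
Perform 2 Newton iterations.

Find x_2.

f(x) = x^3/3 - 4x
f'(x) = x^2 - 4, f''(x) = 2x
Newton update: x_{n+1} = x_n - (x_n^2 - 4)/(2*x_n)
Step 1: x_0 = 7, f'=45, f''=14, x_1 = 53/14
Step 2: x_1 = 53/14, f'=2025/196, f''=53/7, x_2 = 3593/1484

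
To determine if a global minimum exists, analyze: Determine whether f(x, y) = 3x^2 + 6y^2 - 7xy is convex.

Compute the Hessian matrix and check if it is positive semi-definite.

f(x,y) = 3x^2 + 6y^2 - 7xy
Hessian H = [[6, -7], [-7, 12]]
trace(H) = 18, det(H) = 23
Eigenvalues: (18 +/- sqrt(232)) / 2 = 16.62, 1.384
Since both eigenvalues > 0, f is convex.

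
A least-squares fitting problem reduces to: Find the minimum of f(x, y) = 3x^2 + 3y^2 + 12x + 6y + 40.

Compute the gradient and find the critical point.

f(x,y) = 3x^2 + 3y^2 + 12x + 6y + 40
df/dx = 6x + (12) = 0  =>  x = -2
df/dy = 6y + (6) = 0  =>  y = -1
f(-2, -1) = 3*(-2)^2 + 3*(-1)^2 + 12*(-2) + 6*(-1) + 40 = 25
Hessian is diagonal with entries 6, 6 > 0, so this is a minimum.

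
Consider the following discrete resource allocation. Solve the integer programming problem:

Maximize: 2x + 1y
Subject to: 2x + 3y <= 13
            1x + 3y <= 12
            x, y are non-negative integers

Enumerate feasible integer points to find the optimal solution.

Constraint 1: 2x + 3y <= 13
Constraint 2: 1x + 3y <= 12
Feasible x range (need y >= 0): 0 <= x <= min(13/2, 12/1) => x in {0, ..., 6}.
Enumerate feasible integer points row by row (the coefficient of y is 1 > 0, so for each x the largest feasible y gives the best value):
  x = 0: y <= min((13 - 2*0)/3, (12 - 1*0)/3) => y in {0, ..., 4}; best 2*0 + 1*4 = 4
  x = 1: y <= min((13 - 2*1)/3, (12 - 1*1)/3) => y in {0, ..., 3}; best 2*1 + 1*3 = 5
  x = 2: y <= min((13 - 2*2)/3, (12 - 1*2)/3) => y in {0, ..., 3}; best 2*2 + 1*3 = 7
  x = 3: y <= min((13 - 2*3)/3, (12 - 1*3)/3) => y in {0, ..., 2}; best 2*3 + 1*2 = 8
  x = 4: y <= min((13 - 2*4)/3, (12 - 1*4)/3) => y in {0, ..., 1}; best 2*4 + 1*1 = 9
  x = 5: y <= min((13 - 2*5)/3, (12 - 1*5)/3) => y in {0, ..., 1}; best 2*5 + 1*1 = 11
  x = 6: y <= min((13 - 2*6)/3, (12 - 1*6)/3) => y in {0}; best 2*6 + 1*0 = 12
The maximum 2x + 1y = 12 is achieved at x = 6, y = 0.
Check: 2*6 + 3*0 = 12 <= 13 and 1*6 + 3*0 = 6 <= 12.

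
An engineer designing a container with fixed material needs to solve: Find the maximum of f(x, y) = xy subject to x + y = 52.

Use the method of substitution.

Substitute y = 52 - x into f(x,y) = xy:
g(x) = x(52 - x) = 52x - x^2
g'(x) = 52 - 2x = 0  =>  x = 26
y = 52 - 26 = 26
Maximum value = 26 * 26 = 676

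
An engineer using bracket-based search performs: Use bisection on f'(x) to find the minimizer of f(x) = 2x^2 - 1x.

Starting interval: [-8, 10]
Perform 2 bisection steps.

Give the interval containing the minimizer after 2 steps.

Finding critical point of f(x) = 2x^2 - 1x using bisection on f'(x) = 4x + -1.
f'(x) = 0 when x = 1/4.
Starting interval: [-8, 10]
Step 1: mid = 1, f'(mid) = 3, new interval = [-8, 1]
Step 2: mid = -7/2, f'(mid) = -15, new interval = [-7/2, 1]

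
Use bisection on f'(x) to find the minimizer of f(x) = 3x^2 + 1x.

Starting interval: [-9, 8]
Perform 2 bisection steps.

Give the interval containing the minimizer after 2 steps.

Finding critical point of f(x) = 3x^2 + 1x using bisection on f'(x) = 6x + 1.
f'(x) = 0 when x = -1/6.
Starting interval: [-9, 8]
Step 1: mid = -1/2, f'(mid) = -2, new interval = [-1/2, 8]
Step 2: mid = 15/4, f'(mid) = 47/2, new interval = [-1/2, 15/4]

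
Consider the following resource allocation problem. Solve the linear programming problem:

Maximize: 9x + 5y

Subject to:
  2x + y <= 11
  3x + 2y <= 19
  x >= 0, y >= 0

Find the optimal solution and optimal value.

Feasible vertices: (0, 0), (0, 19/2), (3, 5), (11/2, 0)
Objective 9x + 5y at each:
  (0, 0): 0
  (0, 19/2): 95/2
  (3, 5): 52
  (11/2, 0): 99/2
Maximum is 52 at (3, 5).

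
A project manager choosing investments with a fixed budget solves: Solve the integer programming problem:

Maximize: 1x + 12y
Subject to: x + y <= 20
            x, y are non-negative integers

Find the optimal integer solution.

Objective: 1x + 12y, constraint: x + y <= 20
Coefficient of y is 12 > coefficient of x is 1, so allocate the entire budget to y.
Optimal: x = 0, y = 20, value = 240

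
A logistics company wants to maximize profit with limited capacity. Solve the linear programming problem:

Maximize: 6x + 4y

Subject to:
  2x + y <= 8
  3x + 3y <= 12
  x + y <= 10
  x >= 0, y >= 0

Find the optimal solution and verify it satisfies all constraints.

Feasible vertices: (0, 0), (0, 4), (4, 0)
Objective 6x + 4y at each vertex:
  (0, 0): 0
  (0, 4): 16
  (4, 0): 24
Maximum is 24 at (4, 0).
Verify constraints at (x, y) = (4, 0):
  2*4 + 1*0 = 8 <= 8 (active)
  3*4 + 3*0 = 12 <= 12 (active)
  1*4 + 1*0 = 4 <= 10
  x = 4 >= 0, y = 0 >= 0. All constraints satisfied.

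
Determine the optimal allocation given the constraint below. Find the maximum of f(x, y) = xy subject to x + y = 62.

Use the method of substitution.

Substitute y = 62 - x into f(x,y) = xy:
g(x) = x(62 - x) = 62x - x^2
g'(x) = 62 - 2x = 0  =>  x = 31
y = 62 - 31 = 31
Maximum value = 31 * 31 = 961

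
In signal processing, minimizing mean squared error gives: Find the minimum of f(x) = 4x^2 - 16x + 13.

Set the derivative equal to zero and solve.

f(x) = 4x^2 - 16x + 13
f'(x) = 8x + (-16) = 0
x = 16/8 = 2
f(2) = -3
Since f''(x) = 8 > 0, this is a minimum.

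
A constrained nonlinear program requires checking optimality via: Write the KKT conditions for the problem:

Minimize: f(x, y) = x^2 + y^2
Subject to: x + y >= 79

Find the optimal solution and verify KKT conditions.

KKT conditions for min x^2 + y^2 s.t. x + y >= 79:
Stationarity: 2x = mu, 2y = mu
So x = y = mu/2.
Complementary slackness: mu*(x + y - 79) = 0
Primal feasibility: x + y >= 79; dual feasibility: mu >= 0
If mu = 0 then x = y = 0, but 0 + 0 < 79 is infeasible, so the constraint is active.
Constraint active: x + y = 2*(mu/2) = 79 => mu = 79
x = y = 79/2, f = 6241/2
Verify: stationarity 2*(79/2) = 79 = mu; primal 79/2 + 79/2 = 79 >= 79; dual mu = 79 >= 0; complementary slackness 79*(79 - 79) = 0. All KKT conditions hold.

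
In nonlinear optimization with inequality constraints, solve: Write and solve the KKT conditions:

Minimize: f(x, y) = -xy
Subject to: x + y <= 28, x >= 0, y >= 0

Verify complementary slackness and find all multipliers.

Problem: min -xy s.t. x + y <= 28 (multiplier lambda), x >= 0 (mu_x), y >= 0 (mu_y)
KKT stationarity: -y + lambda - mu_x = 0, -x + lambda - mu_y = 0, with lambda, mu_x, mu_y >= 0
Complementary slackness: lambda*(x + y - 28) = 0, mu_x*x = 0, mu_y*y = 0
If lambda = 0: y = -mu_x <= 0 and x = -mu_y <= 0 force x = y = 0 with f = 0; but x = y = 14 is feasible with f = -196 < 0, so this is not the minimum. Hence lambda > 0 and x + y = 28.
Try x > 0, y > 0 (so mu_x = mu_y = 0): y = lambda, x = lambda => x = y = lambda
x + y = 28 => 2*lambda = 28 => lambda = 14
x* = y* = 14 > 0, consistent with mu_x = mu_y = 0.
(Any feasible point with x = 0 or y = 0 has f = 0 > -196, so the minimum is not on those boundaries.)
min(-xy) = -196 (i.e. max xy = 196)
Multipliers: lambda = 14, mu_x = 0, mu_y = 0
Complementary slackness: lambda*(x + y - 28) = 14*(14 + 14 - 28) = 0, mu_x*x = 0*14 = 0, mu_y*y = 0*14 = 0. Satisfied.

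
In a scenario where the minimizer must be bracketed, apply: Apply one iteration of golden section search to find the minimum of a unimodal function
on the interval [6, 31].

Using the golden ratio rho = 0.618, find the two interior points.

Golden section search on [6, 31].
Golden ratio rho = 0.618 (approx).
Interior points:
  x_1 = 6 + (1-0.618)*25 = 15.5500
  x_2 = 6 + 0.618*25 = 21.4500
Compare f(x_1) and f(x_2) to determine which subinterval to keep.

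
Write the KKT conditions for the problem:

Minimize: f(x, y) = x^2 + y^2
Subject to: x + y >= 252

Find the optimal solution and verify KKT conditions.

KKT conditions for min x^2 + y^2 s.t. x + y >= 252:
Stationarity: 2x = mu, 2y = mu
So x = y = mu/2.
Complementary slackness: mu*(x + y - 252) = 0
Primal feasibility: x + y >= 252; dual feasibility: mu >= 0
If mu = 0 then x = y = 0, but 0 + 0 < 252 is infeasible, so the constraint is active.
Constraint active: x + y = 2*(mu/2) = 252 => mu = 252
x = y = 126, f = 31752
Verify: stationarity 2*126 = 252 = mu; primal 126 + 126 = 252 >= 252; dual mu = 252 >= 0; complementary slackness 252*(252 - 252) = 0. All KKT conditions hold.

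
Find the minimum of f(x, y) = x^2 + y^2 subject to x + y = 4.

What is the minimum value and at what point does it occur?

Substitute y = 4 - x into f(x,y) = x^2 + y^2:
g(x) = x^2 + (4 - x)^2 = 2x^2 - 8x + 16
g'(x) = 4x - 8 = 0  =>  x = 2
y = 4 - 2 = 2
Minimum value = 2^2 + 2^2 = 8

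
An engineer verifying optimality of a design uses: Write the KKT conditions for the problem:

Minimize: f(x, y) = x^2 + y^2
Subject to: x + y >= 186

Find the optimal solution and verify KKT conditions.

KKT conditions for min x^2 + y^2 s.t. x + y >= 186:
Stationarity: 2x = mu, 2y = mu
So x = y = mu/2.
Complementary slackness: mu*(x + y - 186) = 0
Primal feasibility: x + y >= 186; dual feasibility: mu >= 0
If mu = 0 then x = y = 0, but 0 + 0 < 186 is infeasible, so the constraint is active.
Constraint active: x + y = 2*(mu/2) = 186 => mu = 186
x = y = 93, f = 17298
Verify: stationarity 2*93 = 186 = mu; primal 93 + 93 = 186 >= 186; dual mu = 186 >= 0; complementary slackness 186*(186 - 186) = 0. All KKT conditions hold.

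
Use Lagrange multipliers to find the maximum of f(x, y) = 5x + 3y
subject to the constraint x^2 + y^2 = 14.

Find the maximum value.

Set up Lagrange conditions: grad f = lambda * grad g
  5 = 2*lambda*x
  3 = 2*lambda*y
From these: x/y = 5/3, so x = 5t, y = 3t for some t.
Substitute into constraint: (5t)^2 + (3t)^2 = 14
  t^2 * 34 = 14
  t = sqrt(14/34)
Maximum = 5*x + 3*y = (5^2 + 3^2)*t = 34 * sqrt(14/34) = sqrt(476)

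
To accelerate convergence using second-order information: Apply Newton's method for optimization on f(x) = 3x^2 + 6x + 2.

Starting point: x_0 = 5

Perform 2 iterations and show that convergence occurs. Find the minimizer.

f(x) = 3x^2 + 6x + 2, f'(x) = 6x + (6), f''(x) = 6
Step 1: f'(5) = 36, x_1 = 5 - 36/6 = -1
Step 2: f'(-1) = 0, x_2 = -1 (converged)
Newton's method converges in 1 step for quadratics.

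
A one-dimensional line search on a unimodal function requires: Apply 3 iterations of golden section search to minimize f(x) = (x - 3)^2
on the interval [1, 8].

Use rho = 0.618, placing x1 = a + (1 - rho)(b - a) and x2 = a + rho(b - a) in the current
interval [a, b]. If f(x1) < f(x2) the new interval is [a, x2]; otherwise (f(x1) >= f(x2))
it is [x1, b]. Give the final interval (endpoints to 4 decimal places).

Golden section search for min of f(x) = (x - 3)^2 on [1, 8].
Each step: x1 = a + (1 - rho)(b - a), x2 = a + rho(b - a); if f(x1) < f(x2) keep [a, x2], otherwise keep [x1, b].
Step 1: [1.0000, 8.0000], x1=3.6740 (f=0.4543), x2=5.3260 (f=5.4103); f(x1) < f(x2) => keep [1.0000, 5.3260]
Step 2: [1.0000, 5.3260], x1=2.6525 (f=0.1207), x2=3.6735 (f=0.4536); f(x1) < f(x2) => keep [1.0000, 3.6735]
Step 3: [1.0000, 3.6735], x1=2.0213 (f=0.9579), x2=2.6522 (f=0.1210); f(x1) > f(x2) => keep [2.0213, 3.6735]
Final interval: [2.0213, 3.6735]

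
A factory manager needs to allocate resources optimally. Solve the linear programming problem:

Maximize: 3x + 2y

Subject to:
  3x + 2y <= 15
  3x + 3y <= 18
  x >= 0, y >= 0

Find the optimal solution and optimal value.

Feasible vertices: (0, 0), (0, 6), (3, 3), (5, 0)
Objective 3x + 2y at each:
  (0, 0): 0
  (0, 6): 12
  (3, 3): 15
  (5, 0): 15
Maximum is 15 at (3, 3).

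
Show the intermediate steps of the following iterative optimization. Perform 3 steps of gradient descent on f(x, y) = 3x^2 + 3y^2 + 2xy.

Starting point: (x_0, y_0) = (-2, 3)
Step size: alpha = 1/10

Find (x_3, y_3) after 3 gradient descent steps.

f(x,y) = 3x^2 + 3y^2 + 2xy
grad_x = 6x + 2y, grad_y = 6y + 2x
Step 1: grad = (-6, 14), (-7/5, 8/5)
Step 2: grad = (-26/5, 34/5), (-22/25, 23/25)
Step 3: grad = (-86/25, 94/25), (-67/125, 68/125)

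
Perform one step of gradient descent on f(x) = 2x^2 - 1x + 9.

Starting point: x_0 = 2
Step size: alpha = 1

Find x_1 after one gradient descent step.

f(x) = 2x^2 - 1x + 9
f'(x) = 4x - 1
f'(2) = 4*2 + (-1) = 7
x_1 = x_0 - alpha * f'(x_0) = 2 - 1 * 7 = -5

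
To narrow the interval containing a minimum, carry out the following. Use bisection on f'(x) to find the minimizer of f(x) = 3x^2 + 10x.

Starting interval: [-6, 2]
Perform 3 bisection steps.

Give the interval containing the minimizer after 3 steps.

Finding critical point of f(x) = 3x^2 + 10x using bisection on f'(x) = 6x + 10.
f'(x) = 0 when x = -5/3.
Starting interval: [-6, 2]
Step 1: mid = -2, f'(mid) = -2, new interval = [-2, 2]
Step 2: mid = 0, f'(mid) = 10, new interval = [-2, 0]
Step 3: mid = -1, f'(mid) = 4, new interval = [-2, -1]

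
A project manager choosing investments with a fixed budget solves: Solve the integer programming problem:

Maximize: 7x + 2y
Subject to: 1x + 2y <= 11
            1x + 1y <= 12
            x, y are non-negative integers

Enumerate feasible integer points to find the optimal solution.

Constraint 1: 1x + 2y <= 11
Constraint 2: 1x + 1y <= 12
Feasible x range (need y >= 0): 0 <= x <= min(11/1, 12/1) => x in {0, ..., 11}.
Enumerate feasible integer points row by row (the coefficient of y is 2 > 0, so for each x the largest feasible y gives the best value):
  x = 0: y <= min((11 - 1*0)/2, (12 - 1*0)/1) => y in {0, ..., 5}; best 7*0 + 2*5 = 10
  x = 1: y <= min((11 - 1*1)/2, (12 - 1*1)/1) => y in {0, ..., 5}; best 7*1 + 2*5 = 17
  x = 2: y <= min((11 - 1*2)/2, (12 - 1*2)/1) => y in {0, ..., 4}; best 7*2 + 2*4 = 22
  x = 3: y <= min((11 - 1*3)/2, (12 - 1*3)/1) => y in {0, ..., 4}; best 7*3 + 2*4 = 29
  x = 4: y <= min((11 - 1*4)/2, (12 - 1*4)/1) => y in {0, ..., 3}; best 7*4 + 2*3 = 34
  x = 5: y <= min((11 - 1*5)/2, (12 - 1*5)/1) => y in {0, ..., 3}; best 7*5 + 2*3 = 41
  x = 6: y <= min((11 - 1*6)/2, (12 - 1*6)/1) => y in {0, ..., 2}; best 7*6 + 2*2 = 46
  x = 7: y <= min((11 - 1*7)/2, (12 - 1*7)/1) => y in {0, ..., 2}; best 7*7 + 2*2 = 53
  x = 8: y <= min((11 - 1*8)/2, (12 - 1*8)/1) => y in {0, ..., 1}; best 7*8 + 2*1 = 58
  x = 9: y <= min((11 - 1*9)/2, (12 - 1*9)/1) => y in {0, ..., 1}; best 7*9 + 2*1 = 65
  x = 10: y <= min((11 - 1*10)/2, (12 - 1*10)/1) => y in {0}; best 7*10 + 2*0 = 70
  x = 11: y <= min((11 - 1*11)/2, (12 - 1*11)/1) => y in {0}; best 7*11 + 2*0 = 77
The maximum 7x + 2y = 77 is achieved at x = 11, y = 0.
Check: 1*11 + 2*0 = 11 <= 11 and 1*11 + 1*0 = 11 <= 12.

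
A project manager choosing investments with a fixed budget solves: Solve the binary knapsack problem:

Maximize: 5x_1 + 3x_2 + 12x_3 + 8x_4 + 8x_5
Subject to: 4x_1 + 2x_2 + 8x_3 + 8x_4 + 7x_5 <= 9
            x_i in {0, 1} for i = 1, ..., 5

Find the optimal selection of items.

Items: item 1 (v=5, w=4), item 2 (v=3, w=2), item 3 (v=12, w=8), item 4 (v=8, w=8), item 5 (v=8, w=7)
Capacity: 9
Checking all 32 subsets (w = total weight, v = total value):
  {}: w = 0, v = 0
  {1}: w = 4, v = 5
  {2}: w = 2, v = 3
  {3}: w = 8, v = 12
  {4}: w = 8, v = 8
  {5}: w = 7, v = 8
  {1, 2}: w = 6, v = 8
  {1, 3}: w = 12 > 9, infeasible
  {1, 4}: w = 12 > 9, infeasible
  {1, 5}: w = 11 > 9, infeasible
  {2, 3}: w = 10 > 9, infeasible
  {2, 4}: w = 10 > 9, infeasible
  {2, 5}: w = 9, v = 11
  {3, 4}: w = 16 > 9, infeasible
  {3, 5}: w = 15 > 9, infeasible
  {4, 5}: w = 15 > 9, infeasible
  {1, 2, 3}: w = 14 > 9, infeasible
  {1, 2, 4}: w = 14 > 9, infeasible
  {1, 2, 5}: w = 13 > 9, infeasible
  {1, 3, 4}: w = 20 > 9, infeasible
  {1, 3, 5}: w = 19 > 9, infeasible
  {1, 4, 5}: w = 19 > 9, infeasible
  {2, 3, 4}: w = 18 > 9, infeasible
  {2, 3, 5}: w = 17 > 9, infeasible
  {2, 4, 5}: w = 17 > 9, infeasible
  {3, 4, 5}: w = 23 > 9, infeasible
  {1, 2, 3, 4}: w = 22 > 9, infeasible
  {1, 2, 3, 5}: w = 21 > 9, infeasible
  {1, 2, 4, 5}: w = 21 > 9, infeasible
  {1, 3, 4, 5}: w = 27 > 9, infeasible
  {2, 3, 4, 5}: w = 25 > 9, infeasible
  {1, 2, 3, 4, 5}: w = 29 > 9, infeasible
Best feasible subset: items [3]
Total weight: 8 <= 9, total value: 12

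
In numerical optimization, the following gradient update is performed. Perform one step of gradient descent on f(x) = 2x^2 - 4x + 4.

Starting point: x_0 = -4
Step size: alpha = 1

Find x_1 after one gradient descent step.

f(x) = 2x^2 - 4x + 4
f'(x) = 4x - 4
f'(-4) = 4*-4 + (-4) = -20
x_1 = x_0 - alpha * f'(x_0) = -4 - 1 * -20 = 16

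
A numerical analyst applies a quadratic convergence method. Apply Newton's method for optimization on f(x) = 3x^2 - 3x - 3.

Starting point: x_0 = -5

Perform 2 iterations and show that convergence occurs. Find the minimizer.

f(x) = 3x^2 - 3x - 3, f'(x) = 6x + (-3), f''(x) = 6
Step 1: f'(-5) = -33, x_1 = -5 - -33/6 = 1/2
Step 2: f'(1/2) = 0, x_2 = 1/2 (converged)
Newton's method converges in 1 step for quadratics.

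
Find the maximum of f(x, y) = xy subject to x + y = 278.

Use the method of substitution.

Substitute y = 278 - x into f(x,y) = xy:
g(x) = x(278 - x) = 278x - x^2
g'(x) = 278 - 2x = 0  =>  x = 139
y = 278 - 139 = 139
Maximum value = 139 * 139 = 19321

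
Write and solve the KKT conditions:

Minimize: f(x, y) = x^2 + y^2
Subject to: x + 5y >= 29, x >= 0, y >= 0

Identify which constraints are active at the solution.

KKT conditions for min x^2 + y^2 s.t. 1x + 5y >= 29, x >= 0, y >= 0:
Stationarity: 2x = mu*1 + mu_x, 2y = mu*5 + mu_y, with mu, mu_x, mu_y >= 0
Complementary slackness: mu*(x + 5y - 29) = 0, mu_x*x = 0, mu_y*y = 0
(0, 0) is infeasible (1*0 + 5*0 < 29), so if mu = 0 stationarity would force x = mu_x/2 >= 0, y = mu_y/2 >= 0 with mu_x*x = mu_y*y = 0, i.e. x = y = 0: contradiction. Hence mu > 0 and x + 5y = 29 is active.
Try x > 0, y > 0 (so mu_x = mu_y = 0): x = 1*mu/2, y = 5*mu/2
Substitute: 1*(1*mu/2) + 5*(5*mu/2) = 29
  mu*26/2 = 29 => mu = 29/13
x* = 29/26 > 0, y* = 145/26 > 0, consistent with mu_x = mu_y = 0.
f is convex and the constraints are linear, so this KKT point is the global minimum.
f* = 841/26
Active constraints: x + 5y >= 29 (holds with equality, mu = 29/13 > 0); x >= 0 and y >= 0 are inactive (mu_x = mu_y = 0).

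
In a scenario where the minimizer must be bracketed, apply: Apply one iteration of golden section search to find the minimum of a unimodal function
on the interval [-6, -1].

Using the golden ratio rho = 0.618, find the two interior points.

Golden section search on [-6, -1].
Golden ratio rho = 0.618 (approx).
Interior points:
  x_1 = -6 + (1-0.618)*5 = -4.0900
  x_2 = -6 + 0.618*5 = -2.9100
Compare f(x_1) and f(x_2) to determine which subinterval to keep.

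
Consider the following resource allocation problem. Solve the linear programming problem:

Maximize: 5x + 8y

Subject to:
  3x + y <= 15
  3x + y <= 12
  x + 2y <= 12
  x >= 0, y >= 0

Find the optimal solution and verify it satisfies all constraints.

Feasible vertices: (0, 0), (0, 6), (12/5, 24/5), (4, 0)
Objective 5x + 8y at each vertex:
  (0, 0): 0
  (0, 6): 48
  (12/5, 24/5): 252/5
  (4, 0): 20
Maximum is 252/5 at (12/5, 24/5).
Verify constraints at (x, y) = (12/5, 24/5):
  3*(12/5) + 1*(24/5) = 12 <= 15
  3*(12/5) + 1*(24/5) = 12 <= 12 (active)
  1*(12/5) + 2*(24/5) = 12 <= 12 (active)
  x = 12/5 >= 0, y = 24/5 >= 0. All constraints satisfied.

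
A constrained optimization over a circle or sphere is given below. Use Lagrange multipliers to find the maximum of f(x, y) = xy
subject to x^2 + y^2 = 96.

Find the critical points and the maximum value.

Lagrange conditions: y = 2*lambda*x and x = 2*lambda*y
If x = 0 then y = 0, violating the constraint, so x, y != 0.
Dividing: y/x = x/y => x^2 = y^2 => y = x or y = -x
Constraint: 2x^2 = 96 => x^2 = 48 => x = +/-sqrt(48)
Critical points: (sqrt(48), sqrt(48)), (-sqrt(48), -sqrt(48)), (sqrt(48), -sqrt(48)), (-sqrt(48), sqrt(48))
  y = x:  xy = x^2 = 48  at (sqrt(48), sqrt(48)) and (-sqrt(48), -sqrt(48))
  y = -x: xy = -x^2 = -48 at (sqrt(48), -sqrt(48)) and (-sqrt(48), sqrt(48))
Maximum xy = 48 at (sqrt(48), sqrt(48)) and (-sqrt(48), -sqrt(48))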